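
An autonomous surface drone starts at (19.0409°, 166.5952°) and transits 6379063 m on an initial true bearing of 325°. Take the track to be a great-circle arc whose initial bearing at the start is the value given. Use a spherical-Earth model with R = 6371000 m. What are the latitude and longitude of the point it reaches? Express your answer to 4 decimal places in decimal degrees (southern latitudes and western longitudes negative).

latitude 55.8969°, longitude 107.1077°

Angular distance δ = d/R = 6379063 / 6371000 = 1.001266 rad.
Start latitude φ₁ = 0.332326 rad; initial bearing θ = 5.672320 rad.
Destination latitude: φ₂ = arcsin( sin φ₁ cos δ + cos φ₁ sin δ cos θ ) = arcsin(0.828030) = 55.8969°.
Δλ = atan2( sin θ sin δ cos φ₁ , cos δ − sin φ₁ sin φ₂ ) = atan2(-0.456611, 0.269098) = -1.038254 rad = -59.4875°.
Hence λ₂ = 166.5952° + -59.4875° = 107.1077°.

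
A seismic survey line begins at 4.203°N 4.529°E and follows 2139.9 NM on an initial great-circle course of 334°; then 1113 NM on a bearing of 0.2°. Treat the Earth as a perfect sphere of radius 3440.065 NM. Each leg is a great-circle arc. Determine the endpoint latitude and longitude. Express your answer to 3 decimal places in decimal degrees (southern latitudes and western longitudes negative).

latitude 54.121°, longitude -13.668°

Apply the spherical direct solution leg by leg, carrying full precision between legs.
Leg 1: from (4.203°, 4.529°), δ = 2139.9/3440.065 = 0.622052 rad, θ = 334° → φ = 35.583°, λ = -13.777°.
Leg 2: from (35.583°, -13.777°), δ = 1113/3440.065 = 0.323540 rad, θ = 0.2° → φ = 54.121°, λ = -13.668°.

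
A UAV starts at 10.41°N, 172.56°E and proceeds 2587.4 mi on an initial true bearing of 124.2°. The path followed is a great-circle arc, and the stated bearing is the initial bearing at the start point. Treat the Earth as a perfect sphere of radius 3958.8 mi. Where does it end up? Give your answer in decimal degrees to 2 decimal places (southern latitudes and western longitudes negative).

latitude -11.11°, longitude -156.61°

Angular distance δ = d/R = 2587.4 / 3958.8 = 0.653582 rad.
Converting: φ₁ = 0.181689 rad, θ = 2.167699 rad.
Destination latitude: φ₂ = arcsin( sin φ₁ cos δ + cos φ₁ sin δ cos θ ) = arcsin(-0.192688) = -11.11°.
Then Δλ = atan2(0.494615, 0.828728) = 0.538091 rad, from sin θ sin δ cos φ₁ over cos δ − sin φ₁ sin φ₂.
λ₂ = 172.56° + 30.83° = 203.39°, normalized to (−180°, 180°] → -156.61°.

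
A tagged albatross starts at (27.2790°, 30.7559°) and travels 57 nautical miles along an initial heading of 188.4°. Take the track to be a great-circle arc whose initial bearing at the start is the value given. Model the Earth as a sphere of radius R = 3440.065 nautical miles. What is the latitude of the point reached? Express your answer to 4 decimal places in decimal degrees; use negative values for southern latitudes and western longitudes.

The arc subtends δ = 57/3440.065 = 0.016569 rad at the centre.
With φ₁ = 27.2790° = 0.476108 rad and θ = 188.4° = 3.288200 rad:
sin φ₂ = sin φ₁ cos δ + cos φ₁ sin δ cos θ = (0.458324)(0.999863) + (0.888785)(0.016569)(-0.989272) = 0.443693
φ₂ = asin(0.443693) = 0.459715 rad = 26.3397°.
For the longitude increment, Δλ = atan2( sin θ sin δ cos φ₁, cos δ − sin φ₁ sin φ₂ ) = atan2(-0.002151, 0.796508) = -0.1547°.
Hence λ₂ = 30.7559° + -0.1547° = 30.6012°.

latitude 26.3397°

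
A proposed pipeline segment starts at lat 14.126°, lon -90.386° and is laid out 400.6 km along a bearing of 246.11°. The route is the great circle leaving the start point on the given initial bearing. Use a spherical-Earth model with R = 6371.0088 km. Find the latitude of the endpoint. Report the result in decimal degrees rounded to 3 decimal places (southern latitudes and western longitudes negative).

latitude 12.644°

δ = 400.6/6371.0088 = 0.062879 rad (3.6027°).
Start latitude φ₁ = 0.246545 rad; initial bearing θ = 4.295430 rad.
Applying the spherical law of cosines for sides, sin φ₂ = sin φ₁ cos δ + cos φ₁ sin δ cos θ = 0.218894, so φ₂ = 12.644°.
Δλ = atan2( sin θ sin δ cos φ₁ , cos δ − sin φ₁ sin φ₂ ) = atan2(-0.055716, 0.944602) = -0.058916 rad = -3.376°.
Hence λ₂ = -90.386° + -3.376° = -93.762°.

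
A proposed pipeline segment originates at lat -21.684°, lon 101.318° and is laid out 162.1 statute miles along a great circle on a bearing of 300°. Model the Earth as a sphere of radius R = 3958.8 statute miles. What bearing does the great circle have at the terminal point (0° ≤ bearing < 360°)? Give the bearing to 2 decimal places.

final bearing 300.78°

Angular distance δ = d/R = 162.1 / 3958.8 = 0.040947 rad.
Start latitude φ₁ = -0.378457 rad; initial bearing θ = 5.235988 rad.
Applying the spherical law of cosines for sides, sin φ₂ = sin φ₁ cos δ + cos φ₁ sin δ cos θ = -0.350158, so φ₂ = -20.497°.
Then Δλ = atan2(-0.032942, 0.869783) = -0.037856 rad, from sin θ sin δ cos φ₁ over cos δ − sin φ₁ sin φ₂.
λ₂ = λ₁ + Δλ = 99.149°.
The forward bearing on arrival equals the back-azimuth from the destination plus 180°.
Back-azimuth from P₂ (-20.50°, 99.15°) to P₁ (-21.68°, 101.32°), with Δλ' = λ₁ − λ₂ = 2.17°: atan2( sin Δλ' cos φ₁ , cos φ₂ sin φ₁ − sin φ₂ cos φ₁ cos Δλ' ) = 120.78°.
Final bearing = (120.78° + 180°) mod 360° = 300.78°.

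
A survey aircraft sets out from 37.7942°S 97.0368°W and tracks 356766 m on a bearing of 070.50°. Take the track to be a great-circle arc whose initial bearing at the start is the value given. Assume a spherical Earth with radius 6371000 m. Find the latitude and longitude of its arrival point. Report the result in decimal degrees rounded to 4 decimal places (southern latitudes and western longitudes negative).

δ = 356766/6371000 = 0.055998 rad (3.2085°).
With φ₁ = -37.7942° = -0.659633 rad and θ = 70.5° = 1.230457 rad:
Applying the spherical law of cosines for sides, sin φ₂ = sin φ₁ cos δ + cos φ₁ sin δ cos θ = -0.597103, so φ₂ = -36.6627°.
For the longitude increment, Δλ = atan2( sin θ sin δ cos φ₁, cos δ − sin φ₁ sin φ₂ ) = atan2(0.041691, 0.632512) = 3.7711°.
Hence λ₂ = -97.0368° + 3.7711° = -93.2657°.

latitude -36.6627°, longitude -93.2657°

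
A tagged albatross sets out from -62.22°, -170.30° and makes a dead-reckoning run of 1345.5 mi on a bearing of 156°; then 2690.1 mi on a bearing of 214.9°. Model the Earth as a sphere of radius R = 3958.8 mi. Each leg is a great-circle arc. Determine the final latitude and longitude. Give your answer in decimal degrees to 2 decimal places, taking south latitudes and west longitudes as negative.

Apply the spherical direct solution leg by leg, carrying full precision between legs.
Leg 1: from (-62.22°, -170.30°), δ = 1345.5/3958.8 = 0.339876 rad, θ = 156° → φ = -77.44°, λ = -131.72°.
Leg 2: from (-77.44°, -131.72°), δ = 2690.1/3958.8 = 0.679524 rad, θ = 214.9° → φ = -60.61°, λ = 95.40°.

latitude -60.61°, longitude 95.40°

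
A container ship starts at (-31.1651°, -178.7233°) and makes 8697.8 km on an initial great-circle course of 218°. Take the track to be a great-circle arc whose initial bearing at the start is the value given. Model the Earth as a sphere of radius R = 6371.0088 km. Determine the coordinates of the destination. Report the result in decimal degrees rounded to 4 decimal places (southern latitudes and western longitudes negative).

latitude -49.9718°, longitude 70.8435°

Central angle δ = d/R = 1.365216 rad.
With φ₁ = -31.1651° = -0.543934 rad and θ = 218° = 3.804818 rad:
Applying the spherical law of cosines for sides, sin φ₂ = sin φ₁ cos δ + cos φ₁ sin δ cos θ = -0.765728, so φ₂ = -49.9718°.
For the longitude increment, Δλ = atan2( sin θ sin δ cos φ₁, cos δ − sin φ₁ sin φ₂ ) = atan2(-0.515716, -0.192133) = -110.4332°.
λ₂ = -178.7233° + -110.4332° = -289.1565°, normalized to (−180°, 180°] → 70.8435°.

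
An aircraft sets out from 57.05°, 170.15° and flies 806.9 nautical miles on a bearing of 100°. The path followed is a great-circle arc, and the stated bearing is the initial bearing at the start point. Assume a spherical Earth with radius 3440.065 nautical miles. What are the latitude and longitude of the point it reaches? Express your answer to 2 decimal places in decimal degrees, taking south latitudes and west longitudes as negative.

latitude 52.58°, longitude -167.72°

Central angle δ = d/R = 0.234560 rad.
With φ₁ = 57.05° = 0.995710 rad and θ = 100° = 1.745329 rad:
sin φ₂ = sin φ₁ cos δ + cos φ₁ sin δ cos θ = (0.839146)(0.972617) + (0.543907)(0.232415)(-0.173648) = 0.794216
φ₂ = asin(0.794216) = 0.917716 rad = 52.58°.
For the longitude increment, Δλ = atan2( sin θ sin δ cos φ₁, cos δ − sin φ₁ sin φ₂ ) = atan2(0.124491, 0.306154) = 22.13°.
λ₂ = 170.15° + 22.13° = 192.28°, normalized to (−180°, 180°] → -167.72°.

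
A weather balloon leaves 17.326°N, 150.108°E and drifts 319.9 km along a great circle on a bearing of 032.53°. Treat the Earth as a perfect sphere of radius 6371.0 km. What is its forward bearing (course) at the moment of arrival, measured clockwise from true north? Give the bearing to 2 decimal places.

δ = 319.9/6371 = 0.050212 rad (2.8769°).
Converting: φ₁ = 0.302396 rad, θ = 0.567756 rad.
sin φ₂ = sin φ₁ cos δ + cos φ₁ sin δ cos θ = (0.297808)(0.998740) + (0.954626)(0.050191)(0.843110) = 0.337829
φ₂ = asin(0.337829) = 0.344609 rad = 19.745°.
For the longitude increment, Δλ = atan2( sin θ sin δ cos φ₁, cos δ − sin φ₁ sin φ₂ ) = atan2(0.025765, 0.898131) = 1.643°.
Hence λ₂ = 150.108° + 1.643° = 151.751°.
The forward bearing on arrival equals the back-azimuth from the destination plus 180°.
Back-azimuth from P₂ (19.74°, 151.75°) to P₁ (17.33°, 150.11°), with Δλ' = λ₁ − λ₂ = -1.64°: atan2( sin Δλ' cos φ₁ , cos φ₂ sin φ₁ − sin φ₂ cos φ₁ cos Δλ' ) = 213.05°.
Final bearing = (213.05° + 180°) mod 360° = 33.05°.

final bearing 33.05°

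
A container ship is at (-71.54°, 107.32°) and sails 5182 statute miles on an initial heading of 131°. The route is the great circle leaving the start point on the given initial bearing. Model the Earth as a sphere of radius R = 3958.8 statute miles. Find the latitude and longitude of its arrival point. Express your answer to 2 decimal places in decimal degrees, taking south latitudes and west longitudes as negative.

latitude -26.50°, longitude -127.22°

δ = 5182/3958.8 = 1.308983 rad (74.9992°).
Converting: φ₁ = -1.248609 rad, θ = 2.286381 rad.
sin φ₂ = sin φ₁ cos δ + cos φ₁ sin δ cos θ = (-0.948545)(0.258833) + (0.316643)(0.965922)(-0.656059) = -0.446172
φ₂ = asin(-0.446172) = -0.462483 rad = -26.50°.
Δλ = atan2( sin θ sin δ cos φ₁ , cos δ − sin φ₁ sin φ₂ ) = atan2(0.230829, -0.164381) = 2.189618 rad = 125.46°.
λ₂ = 107.32° + 125.46° = 232.78°, normalized to (−180°, 180°] → -127.22°.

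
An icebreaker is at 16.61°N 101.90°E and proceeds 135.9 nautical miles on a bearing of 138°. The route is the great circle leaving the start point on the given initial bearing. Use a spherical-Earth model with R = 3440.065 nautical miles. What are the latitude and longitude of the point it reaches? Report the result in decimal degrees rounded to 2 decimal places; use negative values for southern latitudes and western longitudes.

latitude 14.92°, longitude 103.47°

δ = 135.9/3440.065 = 0.039505 rad (2.2635°).
With φ₁ = 16.61° = 0.289899 rad and θ = 138° = 2.408554 rad:
Destination latitude: φ₂ = arcsin( sin φ₁ cos δ + cos φ₁ sin δ cos θ ) = arcsin(0.257507) = 14.92°.
Δλ = atan2( sin θ sin δ cos φ₁ , cos δ − sin φ₁ sin φ₂ ) = atan2(0.025324, 0.925610) = 0.027353 rad = 1.57°.
λ₂ = λ₁ + Δλ = 103.47°.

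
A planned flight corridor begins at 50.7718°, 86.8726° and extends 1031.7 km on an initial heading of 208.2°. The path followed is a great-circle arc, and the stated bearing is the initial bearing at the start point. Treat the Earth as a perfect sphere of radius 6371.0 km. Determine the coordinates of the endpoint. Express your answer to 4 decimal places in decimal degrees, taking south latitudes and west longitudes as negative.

δ = 1031.7/6371 = 0.161937 rad (9.2783°).
Start latitude φ₁ = 0.886135 rad; initial bearing θ = 3.633776 rad.
Destination latitude: φ₂ = arcsin( sin φ₁ cos δ + cos φ₁ sin δ cos θ ) = arcsin(0.674638) = 42.4260°.
For the longitude increment, Δλ = atan2( sin θ sin δ cos φ₁, cos δ − sin φ₁ sin φ₂ ) = atan2(-0.048183, 0.464320) = -5.9244°.
λ₂ = λ₁ + Δλ = 80.9482°.

latitude 42.4260°, longitude 80.9482°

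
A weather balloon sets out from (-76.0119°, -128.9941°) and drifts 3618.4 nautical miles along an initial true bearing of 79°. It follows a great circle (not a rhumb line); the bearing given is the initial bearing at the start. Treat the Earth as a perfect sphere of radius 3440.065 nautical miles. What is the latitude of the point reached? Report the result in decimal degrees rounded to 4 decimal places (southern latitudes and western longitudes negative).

latitude -26.1815°

The arc subtends δ = 3618.4/3440.065 = 1.051841 rad at the centre.
With φ₁ = -76.0119° = -1.326658 rad and θ = 79° = 1.378810 rad:
sin φ₂ = sin φ₁ cos δ + cos φ₁ sin δ cos θ = (-0.970346)(0.495974) + (0.241720)(0.868338)(0.190809) = -0.441216
φ₂ = asin(-0.441216) = -0.456953 rad = -26.1815°.
Δλ = atan2( sin θ sin δ cos φ₁ , cos δ − sin φ₁ sin φ₂ ) = atan2(0.206039, 0.067841) = 1.252712 rad = 71.7751°.
λ₂ = -128.9941° + 71.7751° = -57.2190°.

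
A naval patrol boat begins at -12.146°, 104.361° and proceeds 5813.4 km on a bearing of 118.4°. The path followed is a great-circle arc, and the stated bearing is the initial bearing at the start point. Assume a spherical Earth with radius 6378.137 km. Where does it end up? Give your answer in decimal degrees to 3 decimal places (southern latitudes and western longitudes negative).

latitude -29.763°, longitude 157.579°

Angular distance δ = d/R = 5813.4 / 6378.137 = 0.911457 rad.
Converting: φ₁ = -0.211988 rad, θ = 2.066470 rad.
Applying the spherical law of cosines for sides, sin φ₂ = sin φ₁ cos δ + cos φ₁ sin δ cos θ = -0.496409, so φ₂ = -29.763°.
Then Δλ = atan2(0.679708, 0.508148) = 0.928834 rad, from sin θ sin δ cos φ₁ over cos δ − sin φ₁ sin φ₂.
λ₂ = λ₁ + Δλ = 157.579°.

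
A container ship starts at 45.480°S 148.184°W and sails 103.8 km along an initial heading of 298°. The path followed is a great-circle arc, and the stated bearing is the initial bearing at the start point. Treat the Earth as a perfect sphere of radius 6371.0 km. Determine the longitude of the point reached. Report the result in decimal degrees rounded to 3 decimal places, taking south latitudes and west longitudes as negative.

longitude -149.350°

δ = 103.8/6371 = 0.016293 rad (0.9335°).
Converting: φ₁ = -0.793776 rad, θ = 5.201081 rad.
Applying the spherical law of cosines for sides, sin φ₂ = sin φ₁ cos δ + cos φ₁ sin δ cos θ = -0.707548, so φ₂ = -45.036°.
Then Δλ = atan2(-0.010086, 0.495381) = -0.020357 rad, from sin θ sin δ cos φ₁ over cos δ − sin φ₁ sin φ₂.
Hence λ₂ = -148.184° + -1.166° = -149.350°.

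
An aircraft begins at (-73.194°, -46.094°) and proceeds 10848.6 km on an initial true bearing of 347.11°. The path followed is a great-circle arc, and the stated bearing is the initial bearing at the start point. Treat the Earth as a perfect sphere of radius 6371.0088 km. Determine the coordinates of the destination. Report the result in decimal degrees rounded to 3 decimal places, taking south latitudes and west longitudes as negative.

latitude 23.916°, longitude -60.093°

Central angle δ = d/R = 1.702807 rad.
With φ₁ = -73.194° = -1.277476 rad and θ = 347.11° = 6.058212 rad:
sin φ₂ = sin φ₁ cos δ + cos φ₁ sin δ cos θ = (-0.957289)(-0.131628) + (0.289132)(0.991299)(0.974800) = 0.405400
φ₂ = asin(0.405400) = 0.417416 rad = 23.916°.
Then Δλ = atan2(-0.063938, 0.256457) = -0.244333 rad, from sin θ sin δ cos φ₁ over cos δ − sin φ₁ sin φ₂.
Hence λ₂ = -46.094° + -13.999° = -60.093°.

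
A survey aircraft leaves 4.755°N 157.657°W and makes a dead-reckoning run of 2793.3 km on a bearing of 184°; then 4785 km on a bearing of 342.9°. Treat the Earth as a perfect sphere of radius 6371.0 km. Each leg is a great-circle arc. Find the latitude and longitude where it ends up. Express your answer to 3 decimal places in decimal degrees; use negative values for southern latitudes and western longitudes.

Apply the spherical direct solution leg by leg, carrying full precision between legs.
Leg 1: from (4.755°, -157.657°), δ = 2793.3/6371 = 0.438440 rad, θ = 184° → φ = -20.303°, λ = -159.466°.
Leg 2: from (-20.303°, -159.466°), δ = 4785/6371 = 0.751059 rad, θ = 342.9° → φ = 20.983°, λ = -171.877°.

latitude 20.983°, longitude -171.877°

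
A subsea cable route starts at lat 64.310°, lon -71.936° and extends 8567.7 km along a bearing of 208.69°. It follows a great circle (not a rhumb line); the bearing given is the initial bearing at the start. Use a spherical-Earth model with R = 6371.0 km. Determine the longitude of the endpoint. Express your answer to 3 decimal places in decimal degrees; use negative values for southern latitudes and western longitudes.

Central angle δ = d/R = 1.344797 rad.
Start latitude φ₁ = 1.122421 rad; initial bearing θ = 3.642328 rad.
sin φ₂ = sin φ₁ cos δ + cos φ₁ sin δ cos θ = (0.901153)(0.224081) + (0.433502)(0.974571)(-0.877230) = -0.168680
φ₂ = asin(-0.168680) = -0.169490 rad = -9.711°.
For the longitude increment, Δλ = atan2( sin θ sin δ cos φ₁, cos δ − sin φ₁ sin φ₂ ) = atan2(-0.202819, 0.376087) = -28.337°.
λ₂ = λ₁ + Δλ = -100.273°.

longitude -100.273°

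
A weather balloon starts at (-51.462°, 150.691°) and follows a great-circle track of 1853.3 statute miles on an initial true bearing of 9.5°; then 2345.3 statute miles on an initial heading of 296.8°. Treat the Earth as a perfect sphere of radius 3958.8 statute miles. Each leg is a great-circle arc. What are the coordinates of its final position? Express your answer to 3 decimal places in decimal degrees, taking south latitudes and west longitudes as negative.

Apply the spherical direct solution leg by leg, carrying full precision between legs.
Leg 1: from (-51.462°, 150.691°), δ = 1853.3/3958.8 = 0.468147 rad, θ = 9.5° → φ = -24.882°, λ = 155.400°.
Leg 2: from (-24.882°, 155.400°), δ = 2345.3/3958.8 = 0.592427 rad, θ = 296.8° → φ = -6.931°, λ = 125.263°.

latitude -6.931°, longitude 125.263°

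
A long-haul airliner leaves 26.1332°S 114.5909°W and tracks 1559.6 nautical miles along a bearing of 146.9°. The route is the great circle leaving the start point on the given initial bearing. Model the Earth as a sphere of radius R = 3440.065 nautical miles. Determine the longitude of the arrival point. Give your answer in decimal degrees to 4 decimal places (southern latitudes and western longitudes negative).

Angular distance δ = d/R = 1559.6 / 3440.065 = 0.453364 rad.
With φ₁ = -26.1332° = -0.456110 rad and θ = 146.9° = 2.563889 rad:
sin φ₂ = sin φ₁ cos δ + cos φ₁ sin δ cos θ = (-0.440459)(0.898979) + (0.897773)(0.437992)(-0.837719) = -0.725369
φ₂ = asin(-0.725369) = -0.811570 rad = -46.4996°.
Δλ = atan2( sin θ sin δ cos φ₁ , cos δ − sin φ₁ sin φ₂ ) = atan2(0.214737, 0.579483) = 0.354877 rad = 20.3330°.
λ₂ = -114.5909° + 20.3330° = -94.2579°.

longitude -94.2579°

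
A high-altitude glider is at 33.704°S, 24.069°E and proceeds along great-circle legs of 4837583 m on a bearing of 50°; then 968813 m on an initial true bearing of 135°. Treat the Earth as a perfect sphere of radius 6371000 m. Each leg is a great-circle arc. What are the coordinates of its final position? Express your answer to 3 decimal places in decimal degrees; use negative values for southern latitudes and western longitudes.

Apply the spherical direct solution leg by leg, carrying full precision between legs.
Leg 1: from (-33.704°, 24.069°), δ = 4837583/6371000 = 0.759313 rad, θ = 50° → φ = -1.968°, λ = 55.917°.
Leg 2: from (-1.968°, 55.917°), δ = 968813/6371000 = 0.152066 rad, θ = 135° → φ = -8.106°, λ = 62.129°.

latitude -8.106°, longitude 62.129°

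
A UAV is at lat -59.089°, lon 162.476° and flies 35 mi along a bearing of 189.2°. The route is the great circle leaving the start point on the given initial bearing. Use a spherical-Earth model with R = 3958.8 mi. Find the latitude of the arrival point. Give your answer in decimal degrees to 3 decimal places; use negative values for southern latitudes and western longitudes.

Central angle δ = d/R = 0.008841 rad.
Start latitude φ₁ = -1.031298 rad; initial bearing θ = 3.302163 rad.
Applying the spherical law of cosines for sides, sin φ₂ = sin φ₁ cos δ + cos φ₁ sin δ cos θ = -0.862416, so φ₂ = -59.589°.
Δλ = atan2( sin θ sin δ cos φ₁ , cos δ − sin φ₁ sin φ₂ ) = atan2(-0.000726, 0.260037) = -0.002792 rad = -0.160°.
λ₂ = λ₁ + Δλ = 162.316°.

latitude -59.589°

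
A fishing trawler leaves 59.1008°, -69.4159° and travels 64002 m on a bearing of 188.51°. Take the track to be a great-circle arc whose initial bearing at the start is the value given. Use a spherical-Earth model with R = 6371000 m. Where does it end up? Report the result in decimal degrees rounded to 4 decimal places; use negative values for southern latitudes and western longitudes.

The arc subtends δ = 64002/6371000 = 0.010046 rad at the centre.
Start latitude φ₁ = 1.031504 rad; initial bearing θ = 3.290120 rad.
Destination latitude: φ₂ = arcsin( sin φ₁ cos δ + cos φ₁ sin δ cos θ ) = arcsin(0.852927) = 58.5314°.
For the longitude increment, Δλ = atan2( sin θ sin δ cos φ₁, cos δ − sin φ₁ sin φ₂ ) = atan2(-0.000763, 0.268077) = -0.1632°.
λ₂ = λ₁ + Δλ = -69.5791°.

latitude 58.5314°, longitude -69.5791°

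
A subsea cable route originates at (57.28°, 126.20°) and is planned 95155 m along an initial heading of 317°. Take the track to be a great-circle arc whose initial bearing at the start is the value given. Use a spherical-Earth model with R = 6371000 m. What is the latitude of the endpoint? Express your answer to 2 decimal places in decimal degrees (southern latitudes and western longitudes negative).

latitude 57.90°

Angular distance δ = d/R = 95155 / 6371000 = 0.014936 rad.
Converting: φ₁ = 0.999725 rad, θ = 5.532694 rad.
Destination latitude: φ₂ = arcsin( sin φ₁ cos δ + cos φ₁ sin δ cos θ ) = arcsin(0.847132) = 57.90°.
For the longitude increment, Δλ = atan2( sin θ sin δ cos φ₁, cos δ − sin φ₁ sin φ₂ ) = atan2(-0.005506, 0.287177) = -1.10°.
λ₂ = λ₁ + Δλ = 125.10°.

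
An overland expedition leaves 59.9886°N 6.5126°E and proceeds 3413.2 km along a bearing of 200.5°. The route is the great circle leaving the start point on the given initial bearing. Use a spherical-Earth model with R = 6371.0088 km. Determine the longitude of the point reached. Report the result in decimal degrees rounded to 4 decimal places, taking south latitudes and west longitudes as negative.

longitude -5.4449°

δ = 3413.2/6371.0088 = 0.535739 rad (30.6956°).
With φ₁ = 59.9886° = 1.046999 rad and θ = 200.5° = 3.499385 rad:
Applying the spherical law of cosines for sides, sin φ₂ = sin φ₁ cos δ + cos φ₁ sin δ cos θ = 0.505445, so φ₂ = 30.3609°.
For the longitude increment, Δλ = atan2( sin θ sin δ cos φ₁, cos δ − sin φ₁ sin φ₂ ) = atan2(-0.089417, 0.422213) = -11.9575°.
Hence λ₂ = 6.5126° + -11.9575° = -5.4449°.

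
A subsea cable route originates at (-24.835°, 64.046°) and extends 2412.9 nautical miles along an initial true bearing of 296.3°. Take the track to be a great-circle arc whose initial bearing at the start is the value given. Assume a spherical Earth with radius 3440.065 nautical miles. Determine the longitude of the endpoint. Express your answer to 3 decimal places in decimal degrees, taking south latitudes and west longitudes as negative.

δ = 2412.9/3440.065 = 0.701411 rad (40.1879°).
Converting: φ₁ = -0.433453 rad, θ = 5.171411 rad.
sin φ₂ = sin φ₁ cos δ + cos φ₁ sin δ cos θ = (-0.420007)(0.763932) + (0.907521)(0.645296)(0.443071) = -0.061385
φ₂ = asin(-0.061385) = -0.061424 rad = -3.519°.
Δλ = atan2( sin θ sin δ cos φ₁ , cos δ − sin φ₁ sin φ₂ ) = atan2(-0.525000, 0.738150) = -0.618228 rad = -35.422°.
Hence λ₂ = 64.046° + -35.422° = 28.624°.

longitude 28.624°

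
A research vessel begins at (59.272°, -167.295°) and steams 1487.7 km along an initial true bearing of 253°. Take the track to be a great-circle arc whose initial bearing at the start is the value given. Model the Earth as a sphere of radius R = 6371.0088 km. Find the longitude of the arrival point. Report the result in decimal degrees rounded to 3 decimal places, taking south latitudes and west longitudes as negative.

δ = 1487.7/6371.0088 = 0.233511 rad (13.3792°).
Start latitude φ₁ = 1.034492 rad; initial bearing θ = 4.415683 rad.
Destination latitude: φ₂ = arcsin( sin φ₁ cos δ + cos φ₁ sin δ cos θ ) = arcsin(0.801705) = 53.293°.
For the longitude increment, Δλ = atan2( sin θ sin δ cos φ₁, cos δ − sin φ₁ sin φ₂ ) = atan2(-0.113068, 0.283712) = -21.729°.
λ₂ = -167.295° + -21.729° = -189.024°, normalized to (−180°, 180°] → 170.976°.

longitude 170.976°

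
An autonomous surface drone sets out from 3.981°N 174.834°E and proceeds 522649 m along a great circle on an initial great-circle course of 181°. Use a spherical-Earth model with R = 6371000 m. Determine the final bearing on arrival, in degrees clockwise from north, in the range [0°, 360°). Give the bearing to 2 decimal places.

Angular distance δ = d/R = 522649 / 6371000 = 0.082036 rad.
Start latitude φ₁ = 0.069482 rad; initial bearing θ = 3.159046 rad.
Destination latitude: φ₂ = arcsin( sin φ₁ cos δ + cos φ₁ sin δ cos θ ) = arcsin(-0.012541) = -0.719°.
Δλ = atan2( sin θ sin δ cos φ₁ , cos δ − sin φ₁ sin φ₂ ) = atan2(-0.001427, 0.997508) = -0.001430 rad = -0.082°.
λ₂ = λ₁ + Δλ = 174.752°.
The forward bearing on arrival equals the back-azimuth from the destination plus 180°.
Back-azimuth from P₂ (-0.72°, 174.75°) to P₁ (3.98°, 174.83°), with Δλ' = λ₁ − λ₂ = 0.08°: atan2( sin Δλ' cos φ₁ , cos φ₂ sin φ₁ − sin φ₂ cos φ₁ cos Δλ' ) = 1.00°.
Final bearing = (1.00° + 180°) mod 360° = 181.00°.

final bearing 181.00°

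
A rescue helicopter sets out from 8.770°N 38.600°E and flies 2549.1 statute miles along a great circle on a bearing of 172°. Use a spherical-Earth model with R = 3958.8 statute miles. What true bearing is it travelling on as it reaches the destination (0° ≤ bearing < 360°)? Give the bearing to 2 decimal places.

δ = 2549.1/3958.8 = 0.643907 rad (36.8932°).
With φ₁ = 8.770° = 0.153065 rad and θ = 172° = 3.001966 rad:
Applying the spherical law of cosines for sides, sin φ₂ = sin φ₁ cos δ + cos φ₁ sin δ cos θ = -0.465595, so φ₂ = -27.749°.
Δλ = atan2( sin θ sin δ cos φ₁ , cos δ − sin φ₁ sin φ₂ ) = atan2(0.082572, 0.870745) = 0.094547 rad = 5.417°.
λ₂ = 38.600° + 5.417° = 44.017°.
The forward bearing on arrival equals the back-azimuth from the destination plus 180°.
Back-azimuth from P₂ (-27.75°, 44.02°) to P₁ (8.77°, 38.60°), with Δλ' = λ₁ − λ₂ = -5.42°: atan2( sin Δλ' cos φ₁ , cos φ₂ sin φ₁ − sin φ₂ cos φ₁ cos Δλ' ) = 351.06°.
Final bearing = (351.06° + 180°) mod 360° = 171.06°.

final bearing 171.06°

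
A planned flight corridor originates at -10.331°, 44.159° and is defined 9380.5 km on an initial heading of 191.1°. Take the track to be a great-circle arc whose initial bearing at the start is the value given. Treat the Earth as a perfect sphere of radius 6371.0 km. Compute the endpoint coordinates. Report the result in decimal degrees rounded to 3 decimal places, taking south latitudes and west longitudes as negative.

latitude -78.051°, longitude -68.111°

Angular distance δ = d/R = 9380.5 / 6371 = 1.472375 rad.
Start latitude φ₁ = -0.180310 rad; initial bearing θ = 3.335324 rad.
sin φ₂ = sin φ₁ cos δ + cos φ₁ sin δ cos θ = (-0.179335)(0.098263) + (0.983788)(0.995161)(-0.981293) = -0.978334
φ₂ = asin(-0.978334) = -1.362255 rad = -78.051°.
For the longitude increment, Δλ = atan2( sin θ sin δ cos φ₁, cos δ − sin φ₁ sin φ₂ ) = atan2(-0.188484, -0.077186) = -112.270°.
λ₂ = 44.159° + -112.270° = -68.111°.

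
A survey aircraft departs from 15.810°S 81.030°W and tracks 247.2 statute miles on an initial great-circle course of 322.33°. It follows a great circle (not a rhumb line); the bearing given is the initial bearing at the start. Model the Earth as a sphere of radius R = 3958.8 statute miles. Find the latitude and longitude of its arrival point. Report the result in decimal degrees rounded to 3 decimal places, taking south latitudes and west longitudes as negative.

latitude -12.967°, longitude -83.273°

Central angle δ = d/R = 0.062443 rad.
Start latitude φ₁ = -0.275937 rad; initial bearing θ = 5.625720 rad.
Applying the spherical law of cosines for sides, sin φ₂ = sin φ₁ cos δ + cos φ₁ sin δ cos θ = -0.224391, so φ₂ = -12.967°.
Δλ = atan2( sin θ sin δ cos φ₁ , cos δ − sin φ₁ sin φ₂ ) = atan2(-0.036692, 0.936916) = -0.039143 rad = -2.243°.
Hence λ₂ = -81.030° + -2.243° = -83.273°.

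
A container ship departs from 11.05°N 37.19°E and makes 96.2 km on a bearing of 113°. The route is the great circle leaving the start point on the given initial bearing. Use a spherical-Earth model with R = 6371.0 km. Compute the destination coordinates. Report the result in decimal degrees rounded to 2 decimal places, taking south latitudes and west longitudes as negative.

latitude 10.71°, longitude 38.00°

The arc subtends δ = 96.2/6371 = 0.015100 rad at the centre.
With φ₁ = 11.05° = 0.192859 rad and θ = 113° = 1.972222 rad:
Applying the spherical law of cosines for sides, sin φ₂ = sin φ₁ cos δ + cos φ₁ sin δ cos θ = 0.185853, so φ₂ = 10.71°.
Δλ = atan2( sin θ sin δ cos φ₁ , cos δ − sin φ₁ sin φ₂ ) = atan2(0.013641, 0.964264) = 0.014146 rad = 0.81°.
Hence λ₂ = 37.19° + 0.81° = 38.00°.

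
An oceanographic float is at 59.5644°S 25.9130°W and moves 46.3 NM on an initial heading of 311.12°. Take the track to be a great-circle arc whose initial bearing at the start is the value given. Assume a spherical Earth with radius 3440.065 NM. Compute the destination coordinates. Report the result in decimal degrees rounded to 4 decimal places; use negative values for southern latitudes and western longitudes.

latitude -59.0523°, longitude -27.0427°

The arc subtends δ = 46.3/3440.065 = 0.013459 rad at the centre.
With φ₁ = -59.5644° = -1.039595 rad and θ = 311.12° = 5.430068 rad:
Destination latitude: φ₂ = arcsin( sin φ₁ cos δ + cos φ₁ sin δ cos θ ) = arcsin(-0.857637) = -59.0523°.
For the longitude increment, Δλ = atan2( sin θ sin δ cos φ₁, cos δ − sin φ₁ sin φ₂ ) = atan2(-0.005136, 0.260455) = -1.1297°.
λ₂ = -25.9130° + -1.1297° = -27.0427°.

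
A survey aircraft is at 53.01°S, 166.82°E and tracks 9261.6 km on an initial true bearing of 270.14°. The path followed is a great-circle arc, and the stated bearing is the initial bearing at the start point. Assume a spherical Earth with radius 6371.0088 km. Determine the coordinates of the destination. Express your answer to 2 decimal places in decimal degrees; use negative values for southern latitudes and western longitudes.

δ = 9261.6/6371.0088 = 1.453710 rad (83.2915°).
With φ₁ = -53.01° = -0.925199 rad and θ = 270.14° = 4.714832 rad:
sin φ₂ = sin φ₁ cos δ + cos φ₁ sin δ cos θ = (-0.798741)(0.116819) + (0.601676)(0.993153)(0.002443) = -0.091848
φ₂ = asin(-0.091848) = -0.091977 rad = -5.27°.
For the longitude increment, Δλ = atan2( sin θ sin δ cos φ₁, cos δ − sin φ₁ sin φ₂ ) = atan2(-0.597554, 0.043456) = -85.84°.
Hence λ₂ = 166.82° + -85.84° = 80.98°.

latitude -5.27°, longitude 80.98°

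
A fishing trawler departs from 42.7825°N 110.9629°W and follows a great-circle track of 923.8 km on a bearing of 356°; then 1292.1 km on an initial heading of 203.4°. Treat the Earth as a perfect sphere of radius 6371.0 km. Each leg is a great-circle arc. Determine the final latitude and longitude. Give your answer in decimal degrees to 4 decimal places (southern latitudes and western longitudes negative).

latitude 40.2235°, longitude -117.8958°

Apply the spherical direct solution leg by leg, carrying full precision between legs.
Leg 1: from (42.7825°, -110.9629°), δ = 923.8/6371 = 0.145001 rad, θ = 356° → φ = 51.0669°, λ = -111.8819°.
Leg 2: from (51.0669°, -111.8819°), δ = 1292.1/6371 = 0.202810 rad, θ = 203.4° → φ = 40.2235°, λ = -117.8958°.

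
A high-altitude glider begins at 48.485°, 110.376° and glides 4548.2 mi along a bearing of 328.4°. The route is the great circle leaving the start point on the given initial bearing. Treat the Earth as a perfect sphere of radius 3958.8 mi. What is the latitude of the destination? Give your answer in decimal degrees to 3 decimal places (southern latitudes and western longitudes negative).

latitude 55.252°

The arc subtends δ = 4548.2/3958.8 = 1.148884 rad at the centre.
Start latitude φ₁ = 0.846223 rad; initial bearing θ = 5.731661 rad.
Destination latitude: φ₂ = arcsin( sin φ₁ cos δ + cos φ₁ sin δ cos θ ) = arcsin(0.821663) = 55.252°.
Δλ = atan2( sin θ sin δ cos φ₁ , cos δ − sin φ₁ sin φ₂ ) = atan2(-0.316850, -0.205741) = -2.146701 rad = -122.997°.
Hence λ₂ = 110.376° + -122.997° = -12.621°.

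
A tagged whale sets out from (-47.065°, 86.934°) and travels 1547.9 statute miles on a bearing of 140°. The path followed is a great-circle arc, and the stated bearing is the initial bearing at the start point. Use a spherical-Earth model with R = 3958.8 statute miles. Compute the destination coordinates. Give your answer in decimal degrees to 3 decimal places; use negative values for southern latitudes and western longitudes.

latitude -61.133°, longitude 117.426°

Angular distance δ = d/R = 1547.9 / 3958.8 = 0.391002 rad.
Start latitude φ₁ = -0.821439 rad; initial bearing θ = 2.443461 rad.
Destination latitude: φ₂ = arcsin( sin φ₁ cos δ + cos φ₁ sin δ cos θ ) = arcsin(-0.875739) = -61.133°.
Δλ = atan2( sin θ sin δ cos φ₁ , cos δ − sin φ₁ sin φ₂ ) = atan2(0.166870, 0.283375) = 0.532193 rad = 30.492°.
λ₂ = λ₁ + Δλ = 117.426°.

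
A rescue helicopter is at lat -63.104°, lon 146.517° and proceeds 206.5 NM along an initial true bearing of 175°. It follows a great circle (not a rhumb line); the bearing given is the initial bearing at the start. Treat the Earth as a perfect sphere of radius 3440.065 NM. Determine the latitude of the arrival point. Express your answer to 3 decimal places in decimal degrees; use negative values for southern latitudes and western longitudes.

Angular distance δ = d/R = 206.5 / 3440.065 = 0.060028 rad.
Converting: φ₁ = -1.101373 rad, θ = 3.054326 rad.
Destination latitude: φ₂ = arcsin( sin φ₁ cos δ + cos φ₁ sin δ cos θ ) = arcsin(-0.917258) = -66.528°.
For the longitude increment, Δλ = atan2( sin θ sin δ cos φ₁, cos δ − sin φ₁ sin φ₂ ) = atan2(0.002365, 0.180161) = 0.752°.
Hence λ₂ = 146.517° + 0.752° = 147.269°.

latitude -66.528°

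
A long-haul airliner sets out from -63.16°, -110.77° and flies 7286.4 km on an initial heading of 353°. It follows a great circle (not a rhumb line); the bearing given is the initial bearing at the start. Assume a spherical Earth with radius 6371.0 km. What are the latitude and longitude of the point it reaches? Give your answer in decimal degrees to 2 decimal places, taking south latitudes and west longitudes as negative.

latitude 2.19°, longitude -117.14°

The arc subtends δ = 7286.4/6371 = 1.143682 rad at the centre.
With φ₁ = -63.16° = -1.102350 rad and θ = 353° = 6.161012 rad:
Applying the spherical law of cosines for sides, sin φ₂ = sin φ₁ cos δ + cos φ₁ sin δ cos θ = 0.038258, so φ₂ = 2.19°.
For the longitude increment, Δλ = atan2( sin θ sin δ cos φ₁, cos δ − sin φ₁ sin φ₂ ) = atan2(-0.050081, 0.448382) = -6.37°.
λ₂ = -110.77° + -6.37° = -117.14°.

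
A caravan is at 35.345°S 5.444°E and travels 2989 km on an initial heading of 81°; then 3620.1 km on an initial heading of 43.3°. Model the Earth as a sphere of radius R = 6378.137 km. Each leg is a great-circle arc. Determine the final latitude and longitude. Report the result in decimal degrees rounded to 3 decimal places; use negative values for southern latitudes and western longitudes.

latitude -2.230°, longitude 57.227°

Apply the spherical direct solution leg by leg, carrying full precision between legs.
Leg 1: from (-35.345°, 5.444°), δ = 2989/6378.137 = 0.468632 rad, θ = 81° → φ = -27.290°, λ = 35.575°.
Leg 2: from (-27.290°, 35.575°), δ = 3620.1/6378.137 = 0.567580 rad, θ = 43.3° → φ = -2.230°, λ = 57.227°.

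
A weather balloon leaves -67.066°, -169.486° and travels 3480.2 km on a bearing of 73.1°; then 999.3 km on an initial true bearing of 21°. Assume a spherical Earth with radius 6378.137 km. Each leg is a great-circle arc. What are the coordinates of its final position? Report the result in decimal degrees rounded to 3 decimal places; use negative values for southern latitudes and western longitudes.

latitude -38.295°, longitude -118.950°

Apply the spherical direct solution leg by leg, carrying full precision between legs.
Leg 1: from (-67.066°, -169.486°), δ = 3480.2/6378.137 = 0.545645 rad, θ = 73.1° → φ = -46.756°, λ = -123.035°.
Leg 2: from (-46.756°, -123.035°), δ = 999.3/6378.137 = 0.156676 rad, θ = 21° → φ = -38.295°, λ = -118.950°.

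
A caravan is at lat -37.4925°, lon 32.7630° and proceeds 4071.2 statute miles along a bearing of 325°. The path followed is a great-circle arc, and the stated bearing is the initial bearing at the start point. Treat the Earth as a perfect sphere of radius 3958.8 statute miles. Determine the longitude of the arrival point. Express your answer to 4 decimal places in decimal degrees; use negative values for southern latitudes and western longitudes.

Angular distance δ = d/R = 4071.2 / 3958.8 = 1.028392 rad.
With φ₁ = -37.4925° = -0.654368 rad and θ = 325° = 5.672320 rad:
sin φ₂ = sin φ₁ cos δ + cos φ₁ sin δ cos θ = (-0.608658)(0.516196) + (0.793433)(0.856470)(0.819152) = 0.242469
φ₂ = asin(0.242469) = 0.244910 rad = 14.0323°.
Then Δλ = atan2(-0.389775, 0.663777) = -0.530960 rad, from sin θ sin δ cos φ₁ over cos δ − sin φ₁ sin φ₂.
Hence λ₂ = 32.7630° + -30.4218° = 2.3412°.

longitude 2.3412°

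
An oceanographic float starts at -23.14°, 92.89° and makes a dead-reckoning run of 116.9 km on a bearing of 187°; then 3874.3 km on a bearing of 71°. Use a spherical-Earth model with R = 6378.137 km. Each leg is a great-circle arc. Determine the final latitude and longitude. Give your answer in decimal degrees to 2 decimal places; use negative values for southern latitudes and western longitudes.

latitude -9.60°, longitude 125.93°

Apply the spherical direct solution leg by leg, carrying full precision between legs.
Leg 1: from (-23.14°, 92.89°), δ = 116.9/6378.137 = 0.018328 rad, θ = 187° → φ = -24.18°, λ = 92.75°.
Leg 2: from (-24.18°, 92.75°), δ = 3874.3/6378.137 = 0.607434 rad, θ = 71° → φ = -9.60°, λ = 125.93°.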